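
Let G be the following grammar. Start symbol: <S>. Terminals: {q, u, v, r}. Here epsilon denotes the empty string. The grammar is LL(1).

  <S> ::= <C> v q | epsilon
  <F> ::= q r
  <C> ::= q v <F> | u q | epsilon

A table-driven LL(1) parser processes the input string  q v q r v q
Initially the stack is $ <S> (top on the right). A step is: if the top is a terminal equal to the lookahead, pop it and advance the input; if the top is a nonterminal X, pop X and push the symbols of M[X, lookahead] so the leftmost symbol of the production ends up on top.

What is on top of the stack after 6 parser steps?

step 1: stack=$ <S>  input=q v q r v q $  — expand <S> ::= <C> v q
step 2: stack=$ q v <C>  input=q v q r v q $  — expand <C> ::= q v <F>
step 3: stack=$ q v <F> v q  input=q v q r v q $  — match q
step 4: stack=$ q v <F> v  input=v q r v q $  — match v
step 5: stack=$ q v <F>  input=q r v q $  — expand <F> ::= q r
step 6: stack=$ q v r q  input=q r v q $  — match q
Stack after step 6: $ q v r (top = r).

r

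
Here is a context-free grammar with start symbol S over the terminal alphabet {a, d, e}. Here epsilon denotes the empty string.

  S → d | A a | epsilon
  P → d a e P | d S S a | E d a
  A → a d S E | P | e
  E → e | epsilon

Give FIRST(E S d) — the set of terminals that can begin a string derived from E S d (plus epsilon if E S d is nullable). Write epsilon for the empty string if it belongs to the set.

FIRST(E) = {epsilon, e}
FIRST(P) = {d, e}  (via E d a)
FIRST(A) = {a, d, e}  (via P)
FIRST(S) = {epsilon, a, d, e}  (via A a)
FIRST(E S d): take FIRST of each symbol in turn, carrying on past any symbol whose FIRST contains epsilon; result {a, d, e}.

{a, d, e}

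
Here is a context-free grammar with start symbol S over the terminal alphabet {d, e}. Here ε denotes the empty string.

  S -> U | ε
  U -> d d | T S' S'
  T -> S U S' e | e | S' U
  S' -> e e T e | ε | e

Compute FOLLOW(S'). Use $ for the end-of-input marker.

FIRST(S'): from S'->e e T e we get {e}; from S'->ε we get {ε}; from S'->e we get {e}. So FIRST(S') = {ε, e}.
FIRST(S): from S->U we get {d, e}; from S->ε we get {ε}. So FIRST(S) = {ε, d, e}.
FIRST(U): from U->d d we get {d}; from U->T S' S' we get {d, e}. So FIRST(U) = {d, e}.
FIRST(T): from T->S U S' e we get {d, e}; from T->e we get {e}; from T->S' U we get {d, e}. So FIRST(T) = {d, e}.
FOLLOW(S) includes $ since S is the start symbol.
FOLLOW(S): in T->S U S' e, S is followed by U S' e with FIRST {d, e}. Thus FOLLOW(S) = {$, d, e}.
FOLLOW(U): in S->U, the suffix after U is empty, so FOLLOW(U) ⊇ FOLLOW(S) = {$, d, e}; in T->S U S' e, U is followed by S' e with FIRST {e}; in T->S' U, the suffix after U is empty, so FOLLOW(U) ⊇ FOLLOW(T) = {$, d, e}. Thus FOLLOW(U) = {$, d, e}.
FOLLOW(T): in U->T S' S', T is followed by S' S' with FIRST {ε, e}; in U->T S' S', the suffix after T is nullable, so FOLLOW(T) ⊇ FOLLOW(U) = {$, d, e}; in S'->e e T e, T is followed by e with FIRST {e}. Thus FOLLOW(T) = {$, d, e}.
FOLLOW(S'): in U->T S' S' (occurrence 1), S' is followed by S' with FIRST {ε, e}; in U->T S' S' (occurrence 1), the suffix after S' is nullable, so FOLLOW(S') ⊇ FOLLOW(U) = {$, d, e}; in U->T S' S' (occurrence 2), the suffix after S' is empty, so FOLLOW(S') ⊇ FOLLOW(U) = {$, d, e}; in T->S U S' e, S' is followed by e with FIRST {e}; in T->S' U, S' is followed by U with FIRST {d, e}. Thus FOLLOW(S') = {$, d, e}.

{$, d, e}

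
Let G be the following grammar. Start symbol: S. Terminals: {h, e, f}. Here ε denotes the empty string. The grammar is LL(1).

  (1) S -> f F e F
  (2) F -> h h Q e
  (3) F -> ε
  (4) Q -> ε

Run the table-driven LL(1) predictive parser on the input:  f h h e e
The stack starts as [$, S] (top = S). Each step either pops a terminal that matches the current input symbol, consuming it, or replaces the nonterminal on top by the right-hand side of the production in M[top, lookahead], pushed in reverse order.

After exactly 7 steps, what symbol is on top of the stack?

e

step 1: stack=$ S  input=f h h e e $  — expand S -> f F e F
step 2: stack=$ F e F f  input=f h h e e $  — match f
step 3: stack=$ F e F  input=h h e e $  — expand F -> h h Q e
step 4: stack=$ F e e Q h h  input=h h e e $  — match h
step 5: stack=$ F e e Q h  input=h e e $  — match h
step 6: stack=$ F e e Q  input=e e $  — expand Q -> ε
step 7: stack=$ F e e  input=e e $  — match e
Stack after step 7: $ F e (top = e).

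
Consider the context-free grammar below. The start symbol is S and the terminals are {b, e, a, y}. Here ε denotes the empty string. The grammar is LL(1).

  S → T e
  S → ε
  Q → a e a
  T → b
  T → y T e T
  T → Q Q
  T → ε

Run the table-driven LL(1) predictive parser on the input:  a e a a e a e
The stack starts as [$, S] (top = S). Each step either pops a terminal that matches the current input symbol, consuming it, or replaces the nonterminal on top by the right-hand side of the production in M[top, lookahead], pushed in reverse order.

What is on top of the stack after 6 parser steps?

Q

     Stack        Input            Action
  1  $ S          a e a a e a e $  expand S → T e
  2  $ e T        a e a a e a e $  expand T → Q Q
  3  $ e Q Q      a e a a e a e $  expand Q → a e a
  4  $ e Q a e a  a e a a e a e $  match a
  5  $ e Q a e    e a a e a e $    match e
  6  $ e Q a      a a e a e $      match a
Stack after step 6: $ e Q (top = Q).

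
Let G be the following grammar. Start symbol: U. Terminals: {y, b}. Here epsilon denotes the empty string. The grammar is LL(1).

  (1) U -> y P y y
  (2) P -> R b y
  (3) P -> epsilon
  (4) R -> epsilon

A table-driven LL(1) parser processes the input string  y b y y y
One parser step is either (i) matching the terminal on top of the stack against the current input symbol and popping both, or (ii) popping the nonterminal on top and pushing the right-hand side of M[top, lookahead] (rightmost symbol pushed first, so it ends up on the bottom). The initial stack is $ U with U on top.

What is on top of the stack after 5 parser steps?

     Stack        Input        Action
  1  $ U          y b y y y $  expand U -> y P y y
  2  $ y y P y    y b y y y $  match y
  3  $ y y P      b y y y $    expand P -> R b y
  4  $ y y y b R  b y y y $    expand R -> epsilon
  5  $ y y y b    b y y y $    match b
Stack after step 5: $ y y y (top = y).

y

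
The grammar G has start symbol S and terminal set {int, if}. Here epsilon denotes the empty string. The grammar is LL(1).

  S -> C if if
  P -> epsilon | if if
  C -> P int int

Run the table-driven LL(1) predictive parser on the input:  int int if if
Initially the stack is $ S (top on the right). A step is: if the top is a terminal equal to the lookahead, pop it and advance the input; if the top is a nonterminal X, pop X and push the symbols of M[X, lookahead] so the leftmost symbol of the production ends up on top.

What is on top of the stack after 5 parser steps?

if

step 1: stack=$ S  input=int int if if $  — expand S -> C if if
step 2: stack=$ if if C  input=int int if if $  — expand C -> P int int
step 3: stack=$ if if int int P  input=int int if if $  — expand P -> epsilon
step 4: stack=$ if if int int  input=int int if if $  — match int
step 5: stack=$ if if int  input=int if if $  — match int
Stack after step 5: $ if if (top = if).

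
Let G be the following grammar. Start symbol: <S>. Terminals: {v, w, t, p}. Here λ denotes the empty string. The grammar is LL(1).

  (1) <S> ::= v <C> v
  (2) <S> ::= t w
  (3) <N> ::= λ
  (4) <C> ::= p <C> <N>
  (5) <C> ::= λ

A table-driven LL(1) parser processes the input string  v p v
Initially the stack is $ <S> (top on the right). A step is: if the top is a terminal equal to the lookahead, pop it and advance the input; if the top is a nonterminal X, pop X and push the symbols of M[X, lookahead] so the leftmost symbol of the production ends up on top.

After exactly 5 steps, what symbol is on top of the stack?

     Stack          Input    Action
  1  $ <S>          v p v $  expand <S> ::= v <C> v
  2  $ v <C> v      v p v $  match v
  3  $ v <C>        p v $    expand <C> ::= p <C> <N>
  4  $ v <N> <C> p  p v $    match p
  5  $ v <N> <C>    v $      expand <C> ::= λ
Stack after step 5: $ v <N> (top = <N>).

<N>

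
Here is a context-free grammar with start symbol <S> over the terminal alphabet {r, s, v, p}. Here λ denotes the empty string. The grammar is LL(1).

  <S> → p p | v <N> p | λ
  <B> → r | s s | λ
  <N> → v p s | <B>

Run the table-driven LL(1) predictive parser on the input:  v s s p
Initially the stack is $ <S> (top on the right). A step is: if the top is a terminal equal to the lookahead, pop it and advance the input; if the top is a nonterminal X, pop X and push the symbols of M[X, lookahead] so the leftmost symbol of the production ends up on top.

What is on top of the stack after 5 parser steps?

     Stack      Input      Action
  1  $ <S>      v s s p $  expand <S> → v <N> p
  2  $ p <N> v  v s s p $  match v
  3  $ p <N>    s s p $    expand <N> → <B>
  4  $ p <B>    s s p $    expand <B> → s s
  5  $ p s s    s s p $    match s
Stack after step 5: $ p s (top = s).

s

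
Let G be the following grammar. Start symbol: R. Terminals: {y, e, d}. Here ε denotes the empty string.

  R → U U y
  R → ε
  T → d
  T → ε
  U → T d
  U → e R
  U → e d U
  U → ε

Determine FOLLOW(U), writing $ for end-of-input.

{d, e, y}

FIRST(T): from T→d we get {d}; from T→ε we get {ε}. So FIRST(T) = {ε, d}.
FIRST(U): from U→T d we get {d}; from U→e R we get {e}; from U→e d U we get {e}; from U→ε we get {ε}. So FIRST(U) = {ε, d, e}.
FIRST(R): from R→U U y we get {d, e, y}; from R→ε we get {ε}. So FIRST(R) = {ε, d, e, y}.
FOLLOW(R) includes $ since R is the start symbol.
FOLLOW(T): in U→T d, T is followed by d with FIRST {d}. Thus FOLLOW(T) = {d}.
FOLLOW(U): in R→U U y (occurrence 1), U is followed by U y with FIRST {d, e, y}; in R→U U y (occurrence 2), U is followed by y with FIRST {y}; in U→e d U, the suffix after U is empty (adds nothing new). Thus FOLLOW(U) = {d, e, y}.
FOLLOW(R): in U→e R, the suffix after R is empty, so FOLLOW(R) ⊇ FOLLOW(U) = {d, e, y}. Thus FOLLOW(R) = {$, d, e, y}.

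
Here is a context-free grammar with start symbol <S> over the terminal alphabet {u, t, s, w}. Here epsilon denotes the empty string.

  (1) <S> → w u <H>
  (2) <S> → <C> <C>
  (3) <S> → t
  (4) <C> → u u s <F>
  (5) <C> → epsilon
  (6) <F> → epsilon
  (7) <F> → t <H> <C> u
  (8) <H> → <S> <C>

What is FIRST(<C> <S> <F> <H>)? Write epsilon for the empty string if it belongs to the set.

{epsilon, t, u, w}

FIRST(<C>) = {epsilon, u}
FIRST(<F>) = {epsilon, t}
FIRST(<S>) = {epsilon, t, u, w}  (via <C> <C>)
FIRST(<H>) = {epsilon, t, u, w}  (via <S> <C>)
FIRST(<C> <S> <F> <H>): take FIRST of each symbol in turn, carrying on past any symbol whose FIRST contains epsilon; result {epsilon, t, u, w}.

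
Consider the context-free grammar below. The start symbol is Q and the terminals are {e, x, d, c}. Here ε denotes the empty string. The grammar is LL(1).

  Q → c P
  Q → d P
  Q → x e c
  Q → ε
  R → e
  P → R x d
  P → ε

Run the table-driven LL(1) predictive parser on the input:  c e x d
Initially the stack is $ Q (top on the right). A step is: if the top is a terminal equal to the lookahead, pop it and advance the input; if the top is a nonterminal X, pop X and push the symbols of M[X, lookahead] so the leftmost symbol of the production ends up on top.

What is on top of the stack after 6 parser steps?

step 1: stack=$ Q  input=c e x d $  — expand Q → c P
step 2: stack=$ P c  input=c e x d $  — match c
step 3: stack=$ P  input=e x d $  — expand P → R x d
step 4: stack=$ d x R  input=e x d $  — expand R → e
step 5: stack=$ d x e  input=e x d $  — match e
step 6: stack=$ d x  input=x d $  — match x
Stack after step 6: $ d (top = d).

d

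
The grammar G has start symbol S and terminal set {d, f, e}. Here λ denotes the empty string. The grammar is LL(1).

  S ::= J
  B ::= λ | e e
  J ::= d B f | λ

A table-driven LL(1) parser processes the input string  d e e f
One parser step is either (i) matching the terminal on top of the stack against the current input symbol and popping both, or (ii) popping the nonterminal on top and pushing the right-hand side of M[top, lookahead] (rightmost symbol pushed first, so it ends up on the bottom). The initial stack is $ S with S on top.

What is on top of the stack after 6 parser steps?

f

     Stack    Input      Action
  1  $ S      d e e f $  expand S ::= J
  2  $ J      d e e f $  expand J ::= d B f
  3  $ f B d  d e e f $  match d
  4  $ f B    e e f $    expand B ::= e e
  5  $ f e e  e e f $    match e
  6  $ f e    e f $      match e
Stack after step 6: $ f (top = f).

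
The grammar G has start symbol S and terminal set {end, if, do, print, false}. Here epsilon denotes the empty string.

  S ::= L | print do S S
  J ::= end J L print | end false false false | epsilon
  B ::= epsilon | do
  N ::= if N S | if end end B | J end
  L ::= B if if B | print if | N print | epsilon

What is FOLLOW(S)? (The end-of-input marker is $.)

{$, do, end, if, print}

FIRST(J) = {epsilon, end}
FIRST(B) = {epsilon, do}
FIRST(N) = {end, if}  (via J end)
FIRST(L) = {epsilon, do, end, if, print}  (via B if if B, N print)
FIRST(S) = {epsilon, do, end, if, print}  (via L)
FOLLOW(S) includes $ since S is the start symbol.
FOLLOW(J): in J::=end J L print, J is followed by L print with FIRST {do, end, if, print}; in N::=J end, J is followed by end with FIRST {end}. Thus FOLLOW(J) = {do, end, if, print}.
FOLLOW(N): in N::=if N S, N is followed by S with FIRST {epsilon, do, end, if, print}; in N::=if N S, the suffix after N is nullable (adds nothing new); in L::=N print, N is followed by print with FIRST {print}. Thus FOLLOW(N) = {do, end, if, print}.
FOLLOW(S): in S::=print do S S (occurrence 1), S is followed by S with FIRST {epsilon, do, end, if, print}; in S::=print do S S (occurrence 1), the suffix after S is nullable (adds nothing new); in S::=print do S S (occurrence 2), the suffix after S is empty (adds nothing new); in N::=if N S, the suffix after S is empty, so FOLLOW(S) ⊇ FOLLOW(N) = {do, end, if, print}. Thus FOLLOW(S) = {$, do, end, if, print}.
FOLLOW(L): in S::=L, the suffix after L is empty, so FOLLOW(L) ⊇ FOLLOW(S) = {$, do, end, if, print}; in J::=end J L print, L is followed by print with FIRST {print}. Thus FOLLOW(L) = {$, do, end, if, print}.
FOLLOW(B): in N::=if end end B, the suffix after B is empty, so FOLLOW(B) ⊇ FOLLOW(N) = {do, end, if, print}; in L::=B if if B (occurrence 1), B is followed by if if B with FIRST {if}; in L::=B if if B (occurrence 2), the suffix after B is empty, so FOLLOW(B) ⊇ FOLLOW(L) = {$, do, end, if, print}. Thus FOLLOW(B) = {$, do, end, if, print}.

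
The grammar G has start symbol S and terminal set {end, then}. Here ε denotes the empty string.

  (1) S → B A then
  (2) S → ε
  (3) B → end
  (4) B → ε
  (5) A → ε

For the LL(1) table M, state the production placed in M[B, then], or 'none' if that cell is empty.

B → ε

FIRST(B) = {ε, end}
FIRST(A) = {ε}
FIRST(S) = {ε, end, then}  (via B A then)
FOLLOW(S) includes $ since S is the start symbol.
FOLLOW(B): in S→B A then, B is followed by A then with FIRST {then}. Thus FOLLOW(B) = {then}.
For B → end: FIRST(end) = {end}, so it goes in M[B, t] for t ∈ {end}.
For B → ε: FIRST(ε) = {ε}, so it goes in M[B, t] for t ∈ {}; since ε ∈ FIRST, also for every t ∈ FOLLOW(B) = {then}.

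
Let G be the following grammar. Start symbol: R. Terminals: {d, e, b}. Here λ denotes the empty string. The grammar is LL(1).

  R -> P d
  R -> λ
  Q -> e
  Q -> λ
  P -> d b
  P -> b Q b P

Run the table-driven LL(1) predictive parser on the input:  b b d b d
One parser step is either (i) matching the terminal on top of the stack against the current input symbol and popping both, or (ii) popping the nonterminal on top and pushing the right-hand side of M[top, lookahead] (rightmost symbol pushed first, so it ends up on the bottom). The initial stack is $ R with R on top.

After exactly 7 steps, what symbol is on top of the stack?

b

     Stack        Input        Action
  1  $ R          b b d b d $  expand R -> P d
  2  $ d P        b b d b d $  expand P -> b Q b P
  3  $ d P b Q b  b b d b d $  match b
  4  $ d P b Q    b d b d $    expand Q -> λ
  5  $ d P b      b d b d $    match b
  6  $ d P        d b d $      expand P -> d b
  7  $ d b d      d b d $      match d
Stack after step 7: $ d b (top = b).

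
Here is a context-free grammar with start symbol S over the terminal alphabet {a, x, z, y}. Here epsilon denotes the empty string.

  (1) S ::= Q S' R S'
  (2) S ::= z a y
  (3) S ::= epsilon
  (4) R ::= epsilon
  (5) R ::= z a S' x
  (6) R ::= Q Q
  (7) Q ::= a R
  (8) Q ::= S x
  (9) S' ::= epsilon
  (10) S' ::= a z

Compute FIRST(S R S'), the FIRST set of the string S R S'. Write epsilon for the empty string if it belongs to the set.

{epsilon, a, x, z}

FIRST(S'): from S'::=epsilon we get {epsilon}; from S'::=a z we get {a}. So FIRST(S') = {epsilon, a}.
FIRST(S): from S::=Q S' R S' we get {a, x, z}; from S::=z a y we get {z}; from S::=epsilon we get {epsilon}. So FIRST(S) = {epsilon, a, x, z}.
FIRST(Q): from Q::=a R we get {a}; from Q::=S x we get {a, x, z}. So FIRST(Q) = {a, x, z}.
FIRST(R): from R::=epsilon we get {epsilon}; from R::=z a S' x we get {z}; from R::=Q Q we get {a, x, z}. So FIRST(R) = {epsilon, a, x, z}.
FIRST(S R S'): take FIRST of each symbol in turn, carrying on past any symbol whose FIRST contains epsilon; result {epsilon, a, x, z}.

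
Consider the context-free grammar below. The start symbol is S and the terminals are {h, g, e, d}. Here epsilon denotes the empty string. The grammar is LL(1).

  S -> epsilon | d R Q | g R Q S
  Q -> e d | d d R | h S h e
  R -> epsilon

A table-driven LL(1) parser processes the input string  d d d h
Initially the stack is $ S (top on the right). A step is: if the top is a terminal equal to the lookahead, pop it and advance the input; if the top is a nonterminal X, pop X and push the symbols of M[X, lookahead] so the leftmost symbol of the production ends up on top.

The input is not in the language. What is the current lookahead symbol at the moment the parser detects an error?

h

     Stack    Input      Action
  1  $ S      d d d h $  expand S -> d R Q
  2  $ Q R d  d d d h $  match d
  3  $ Q R    d d h $    expand R -> epsilon
  4  $ Q      d d h $    expand Q -> d d R
  5  $ R d d  d d h $    match d
  6  $ R d    d h $      match d
  7  $ R      h $        expand R -> epsilon
  8  $        h $        error: stack empty but input remains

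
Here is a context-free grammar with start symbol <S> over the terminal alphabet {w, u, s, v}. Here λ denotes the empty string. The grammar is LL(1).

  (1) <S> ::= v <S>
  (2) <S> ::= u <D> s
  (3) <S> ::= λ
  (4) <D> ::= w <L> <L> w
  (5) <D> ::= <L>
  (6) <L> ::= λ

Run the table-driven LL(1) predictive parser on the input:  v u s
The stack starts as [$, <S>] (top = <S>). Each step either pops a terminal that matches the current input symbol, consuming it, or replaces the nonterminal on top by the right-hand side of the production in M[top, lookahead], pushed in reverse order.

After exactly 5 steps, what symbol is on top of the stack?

<L>

step 1: stack=$ <S>  input=v u s $  — expand <S> ::= v <S>
step 2: stack=$ <S> v  input=v u s $  — match v
step 3: stack=$ <S>  input=u s $  — expand <S> ::= u <D> s
step 4: stack=$ s <D> u  input=u s $  — match u
step 5: stack=$ s <D>  input=s $  — expand <D> ::= <L>
Stack after step 5: $ s <L> (top = <L>).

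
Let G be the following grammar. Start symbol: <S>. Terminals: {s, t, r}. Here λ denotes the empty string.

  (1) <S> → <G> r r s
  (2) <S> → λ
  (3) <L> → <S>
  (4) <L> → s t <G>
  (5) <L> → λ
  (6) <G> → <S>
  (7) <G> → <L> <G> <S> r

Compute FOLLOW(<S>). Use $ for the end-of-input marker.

{$, r, s}

FIRST(<S>): from <S>→<G> r r s we get {r, s}; from <S>→λ we get {λ}. So FIRST(<S>) = {λ, r, s}.
FIRST(<L>): from <L>→<S> we get {λ, r, s}; from <L>→s t <G> we get {s}; from <L>→λ we get {λ}. So FIRST(<L>) = {λ, r, s}.
FIRST(<G>): from <G>→<S> we get {λ, r, s}; from <G>→<L> <G> <S> r we get {r, s}. So FIRST(<G>) = {λ, r, s}.
FOLLOW(<S>) includes $ since <S> is the start symbol.
FOLLOW(<L>): in <G>→<L> <G> <S> r, <L> is followed by <G> <S> r with FIRST {r, s}. Thus FOLLOW(<L>) = {r, s}.
FOLLOW(<G>): in <S>→<G> r r s, <G> is followed by r r s with FIRST {r}; in <L>→s t <G>, the suffix after <G> is empty, so FOLLOW(<G>) ⊇ FOLLOW(<L>) = {r, s}; in <G>→<L> <G> <S> r, <G> is followed by <S> r with FIRST {r, s}. Thus FOLLOW(<G>) = {r, s}.
FOLLOW(<S>): in <L>→<S>, the suffix after <S> is empty, so FOLLOW(<S>) ⊇ FOLLOW(<L>) = {r, s}; in <G>→<S>, the suffix after <S> is empty, so FOLLOW(<S>) ⊇ FOLLOW(<G>) = {r, s}; in <G>→<L> <G> <S> r, <S> is followed by r with FIRST {r}. Thus FOLLOW(<S>) = {$, r, s}.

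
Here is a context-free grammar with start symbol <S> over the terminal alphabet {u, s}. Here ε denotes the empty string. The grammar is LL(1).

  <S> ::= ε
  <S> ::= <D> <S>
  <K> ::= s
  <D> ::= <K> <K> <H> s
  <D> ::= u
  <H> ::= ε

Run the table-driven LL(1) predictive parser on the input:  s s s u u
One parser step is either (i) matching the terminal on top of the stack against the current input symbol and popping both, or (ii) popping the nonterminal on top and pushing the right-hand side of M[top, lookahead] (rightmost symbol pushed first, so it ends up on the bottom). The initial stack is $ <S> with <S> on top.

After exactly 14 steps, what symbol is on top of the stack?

      Stack                Input        Action
   1  $ <S>                s s s u u $  expand <S> ::= <D> <S>
   2  $ <S> <D>            s s s u u $  expand <D> ::= <K> <K> <H> s
   3  $ <S> s <H> <K> <K>  s s s u u $  expand <K> ::= s
   4  $ <S> s <H> <K> s    s s s u u $  match s
   5  $ <S> s <H> <K>      s s u u $    expand <K> ::= s
   6  $ <S> s <H> s        s s u u $    match s
   7  $ <S> s <H>          s u u $      expand <H> ::= ε
   8  $ <S> s              s u u $      match s
   9  $ <S>                u u $        expand <S> ::= <D> <S>
  10  $ <S> <D>            u u $        expand <D> ::= u
  11  $ <S> u              u u $        match u
  12  $ <S>                u $          expand <S> ::= <D> <S>
  13  $ <S> <D>            u $          expand <D> ::= u
  14  $ <S> u              u $          match u
Stack after step 14: $ <S> (top = <S>).

<S>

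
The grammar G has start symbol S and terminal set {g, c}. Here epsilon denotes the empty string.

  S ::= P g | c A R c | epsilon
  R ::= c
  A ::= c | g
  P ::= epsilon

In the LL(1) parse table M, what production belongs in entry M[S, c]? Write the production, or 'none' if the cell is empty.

S ::= c A R c

FIRST(R): from R::=c we get {c}. So FIRST(R) = {c}.
FIRST(A): from A::=c we get {c}; from A::=g we get {g}. So FIRST(A) = {c, g}.
FIRST(P): from P::=epsilon we get {epsilon}. So FIRST(P) = {epsilon}.
FIRST(S): from S::=P g we get {g}; from S::=c A R c we get {c}; from S::=epsilon we get {epsilon}. So FIRST(S) = {epsilon, c, g}.
FOLLOW(S) includes $ since S is the start symbol.
FOLLOW(S): S appears on no right-hand side. Thus FOLLOW(S) = {$}.
For S ::= P g: FIRST(P g) = {g}, so it goes in M[S, t] for t ∈ {g}.
For S ::= c A R c: FIRST(c A R c) = {c}, so it goes in M[S, t] for t ∈ {c}.
For S ::= epsilon: FIRST(epsilon) = {epsilon}, so it goes in M[S, t] for t ∈ {}; since epsilon ∈ FIRST, also for every t ∈ FOLLOW(S) = {$}.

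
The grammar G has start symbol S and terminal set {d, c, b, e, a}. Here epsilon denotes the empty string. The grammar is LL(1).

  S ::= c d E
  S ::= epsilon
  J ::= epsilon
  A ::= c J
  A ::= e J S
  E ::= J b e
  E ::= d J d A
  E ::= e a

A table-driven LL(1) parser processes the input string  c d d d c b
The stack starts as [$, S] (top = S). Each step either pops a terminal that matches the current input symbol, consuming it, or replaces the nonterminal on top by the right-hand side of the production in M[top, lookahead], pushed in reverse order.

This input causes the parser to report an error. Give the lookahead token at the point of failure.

      Stack      Input          Action
   1  $ S        c d d d c b $  expand S ::= c d E
   2  $ E d c    c d d d c b $  match c
   3  $ E d      d d d c b $    match d
   4  $ E        d d c b $      expand E ::= d J d A
   5  $ A d J d  d d c b $      match d
   6  $ A d J    d c b $        expand J ::= epsilon
   7  $ A d      d c b $        match d
   8  $ A        c b $          expand A ::= c J
   9  $ J c      c b $          match c
  10  $ J        b $            expand J ::= epsilon
  11  $          b $            error: stack empty but input remains

b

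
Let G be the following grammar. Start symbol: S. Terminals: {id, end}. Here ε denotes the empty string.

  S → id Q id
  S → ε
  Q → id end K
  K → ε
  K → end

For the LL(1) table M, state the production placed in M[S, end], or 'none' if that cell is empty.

none

FIRST(S) = {ε, id}
FIRST(Q) = {id}
FIRST(K) = {ε, end}
FOLLOW(S) includes $ since S is the start symbol.
FOLLOW(S): S appears on no right-hand side. Thus FOLLOW(S) = {$}.
For S → id Q id: FIRST(id Q id) = {id}, so it goes in M[S, t] for t ∈ {id}.
For S → ε: FIRST(ε) = {ε}, so it goes in M[S, t] for t ∈ {}; since ε ∈ FIRST, also for every t ∈ FOLLOW(S) = {$}.
None of these place a production in M[S, end].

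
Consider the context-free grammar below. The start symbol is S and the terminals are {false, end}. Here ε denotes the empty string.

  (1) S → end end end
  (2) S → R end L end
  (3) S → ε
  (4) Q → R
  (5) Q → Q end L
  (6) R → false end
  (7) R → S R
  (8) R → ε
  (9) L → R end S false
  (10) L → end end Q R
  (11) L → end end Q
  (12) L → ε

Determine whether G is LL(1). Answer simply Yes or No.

FIRST(S) = {ε, end, false}
FIRST(Q) = {ε, end, false}
FIRST(R) = {ε, end, false}
FIRST(L) = {ε, end, false}
FOLLOW(S) = {$, end, false}
FOLLOW(Q) = {end, false}
FOLLOW(R) = {end, false}
FOLLOW(L) = {end, false}
Cell M[L, end] receives both L → R end S false and L → end end Q R and L → end end Q and L → ε — the grammar is not LL(1).

No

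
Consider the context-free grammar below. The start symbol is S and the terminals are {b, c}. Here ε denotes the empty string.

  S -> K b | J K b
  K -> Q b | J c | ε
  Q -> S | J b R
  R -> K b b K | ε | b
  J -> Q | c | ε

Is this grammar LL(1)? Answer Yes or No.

FIRST(S) = {b, c}
FIRST(K) = {ε, b, c}
FIRST(Q) = {b, c}
FIRST(R) = {ε, b, c}
FIRST(J) = {ε, b, c}
FOLLOW(S) = {$, b, c}
FOLLOW(K) = {b, c}
FOLLOW(Q) = {b, c}
FOLLOW(R) = {b, c}
FOLLOW(J) = {b, c}
Cell M[J, b] receives both J -> Q and J -> ε — the grammar is not LL(1).

No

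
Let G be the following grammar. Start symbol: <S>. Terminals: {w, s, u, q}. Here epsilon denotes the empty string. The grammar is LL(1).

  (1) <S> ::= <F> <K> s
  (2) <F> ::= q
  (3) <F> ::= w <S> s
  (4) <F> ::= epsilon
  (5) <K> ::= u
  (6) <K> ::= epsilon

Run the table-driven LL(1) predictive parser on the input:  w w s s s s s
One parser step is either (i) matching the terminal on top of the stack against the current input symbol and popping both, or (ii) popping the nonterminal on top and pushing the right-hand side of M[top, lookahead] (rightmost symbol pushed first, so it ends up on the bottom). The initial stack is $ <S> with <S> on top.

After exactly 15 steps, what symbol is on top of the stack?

step 1: stack=$ <S>  input=w w s s s s s $  — expand <S> ::= <F> <K> s
step 2: stack=$ s <K> <F>  input=w w s s s s s $  — expand <F> ::= w <S> s
step 3: stack=$ s <K> s <S> w  input=w w s s s s s $  — match w
step 4: stack=$ s <K> s <S>  input=w s s s s s $  — expand <S> ::= <F> <K> s
step 5: stack=$ s <K> s s <K> <F>  input=w s s s s s $  — expand <F> ::= w <S> s
step 6: stack=$ s <K> s s <K> s <S> w  input=w s s s s s $  — match w
step 7: stack=$ s <K> s s <K> s <S>  input=s s s s s $  — expand <S> ::= <F> <K> s
step 8: stack=$ s <K> s s <K> s s <K> <F>  input=s s s s s $  — expand <F> ::= epsilon
step 9: stack=$ s <K> s s <K> s s <K>  input=s s s s s $  — expand <K> ::= epsilon
step 10: stack=$ s <K> s s <K> s s  input=s s s s s $  — match s
step 11: stack=$ s <K> s s <K> s  input=s s s s $  — match s
step 12: stack=$ s <K> s s <K>  input=s s s $  — expand <K> ::= epsilon
step 13: stack=$ s <K> s s  input=s s s $  — match s
step 14: stack=$ s <K> s  input=s s $  — match s
step 15: stack=$ s <K>  input=s $  — expand <K> ::= epsilon
Stack after step 15: $ s (top = s).

s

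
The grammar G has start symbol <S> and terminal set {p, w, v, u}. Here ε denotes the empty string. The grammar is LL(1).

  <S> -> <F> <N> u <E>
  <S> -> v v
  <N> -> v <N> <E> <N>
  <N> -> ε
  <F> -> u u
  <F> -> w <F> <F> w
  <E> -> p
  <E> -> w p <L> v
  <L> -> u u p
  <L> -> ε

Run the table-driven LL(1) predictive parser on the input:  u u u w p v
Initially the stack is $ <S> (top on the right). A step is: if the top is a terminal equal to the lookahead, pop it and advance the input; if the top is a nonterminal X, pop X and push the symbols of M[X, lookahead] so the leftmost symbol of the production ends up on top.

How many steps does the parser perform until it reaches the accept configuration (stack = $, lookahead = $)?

11

step 1: stack=$ <S>  input=u u u w p v $  — expand <S> -> <F> <N> u <E>
step 2: stack=$ <E> u <N> <F>  input=u u u w p v $  — expand <F> -> u u
step 3: stack=$ <E> u <N> u u  input=u u u w p v $  — match u
step 4: stack=$ <E> u <N> u  input=u u w p v $  — match u
step 5: stack=$ <E> u <N>  input=u w p v $  — expand <N> -> ε
step 6: stack=$ <E> u  input=u w p v $  — match u
step 7: stack=$ <E>  input=w p v $  — expand <E> -> w p <L> v
step 8: stack=$ v <L> p w  input=w p v $  — match w
step 9: stack=$ v <L> p  input=p v $  — match p
step 10: stack=$ v <L>  input=v $  — expand <L> -> ε
step 11: stack=$ v  input=v $  — match v
Accept reached after 11 steps.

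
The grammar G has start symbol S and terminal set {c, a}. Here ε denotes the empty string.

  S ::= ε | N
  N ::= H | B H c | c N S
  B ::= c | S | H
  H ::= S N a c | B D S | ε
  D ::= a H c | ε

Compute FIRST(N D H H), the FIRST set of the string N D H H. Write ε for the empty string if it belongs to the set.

FIRST(D) = {ε, a}
FIRST(S) = {ε, a, c}  (via N)
FIRST(N) = {ε, a, c}  (via H, B H c)
FIRST(B) = {ε, a, c}  (via S, H)
FIRST(H) = {ε, a, c}  (via S N a c, B D S)
FIRST(N D H H): take FIRST of each symbol in turn, carrying on past any symbol whose FIRST contains ε; result {ε, a, c}.

{ε, a, c}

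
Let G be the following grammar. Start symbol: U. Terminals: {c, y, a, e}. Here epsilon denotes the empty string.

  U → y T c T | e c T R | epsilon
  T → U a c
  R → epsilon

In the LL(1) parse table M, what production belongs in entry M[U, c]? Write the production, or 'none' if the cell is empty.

FIRST(U): from U→y T c T we get {y}; from U→e c T R we get {e}; from U→epsilon we get {epsilon}. So FIRST(U) = {epsilon, e, y}.
FIRST(R): from R→epsilon we get {epsilon}. So FIRST(R) = {epsilon}.
FIRST(T): from T→U a c we get {a, e, y}. So FIRST(T) = {a, e, y}.
FOLLOW(U) includes $ since U is the start symbol.
FOLLOW(U): in T→U a c, U is followed by a c with FIRST {a}. Thus FOLLOW(U) = {$, a}.
For U → y T c T: FIRST(y T c T) = {y}, so it goes in M[U, t] for t ∈ {y}.
For U → e c T R: FIRST(e c T R) = {e}, so it goes in M[U, t] for t ∈ {e}.
For U → epsilon: FIRST(epsilon) = {epsilon}, so it goes in M[U, t] for t ∈ {}; since epsilon ∈ FIRST, also for every t ∈ FOLLOW(U) = {$, a}.
None of these place a production in M[U, c].

none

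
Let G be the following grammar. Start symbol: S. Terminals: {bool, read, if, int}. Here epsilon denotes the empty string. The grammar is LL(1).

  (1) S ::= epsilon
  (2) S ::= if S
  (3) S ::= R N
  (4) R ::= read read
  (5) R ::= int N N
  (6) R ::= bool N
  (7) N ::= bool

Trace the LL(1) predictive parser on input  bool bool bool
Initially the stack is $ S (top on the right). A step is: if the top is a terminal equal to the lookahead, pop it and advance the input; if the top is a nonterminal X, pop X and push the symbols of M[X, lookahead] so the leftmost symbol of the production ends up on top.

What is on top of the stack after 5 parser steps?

N

step 1: stack=$ S  input=bool bool bool $  — expand S ::= R N
step 2: stack=$ N R  input=bool bool bool $  — expand R ::= bool N
step 3: stack=$ N N bool  input=bool bool bool $  — match bool
step 4: stack=$ N N  input=bool bool $  — expand N ::= bool
step 5: stack=$ N bool  input=bool bool $  — match bool
Stack after step 5: $ N (top = N).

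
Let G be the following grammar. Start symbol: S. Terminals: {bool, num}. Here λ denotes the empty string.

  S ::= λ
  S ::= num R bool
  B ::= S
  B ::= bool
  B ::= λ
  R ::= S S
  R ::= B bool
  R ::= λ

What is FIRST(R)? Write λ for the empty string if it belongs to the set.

FIRST(S): from S::=λ we get {λ}; from S::=num R bool we get {num}. So FIRST(S) = {λ, num}.
FIRST(B): from B::=S we get {λ, num}; from B::=bool we get {bool}; from B::=λ we get {λ}. So FIRST(B) = {λ, bool, num}.
FIRST(R): from R::=S S we get {λ, num}; from R::=B bool we get {bool, num}; from R::=λ we get {λ}. So FIRST(R) = {λ, bool, num}.

{λ, bool, num}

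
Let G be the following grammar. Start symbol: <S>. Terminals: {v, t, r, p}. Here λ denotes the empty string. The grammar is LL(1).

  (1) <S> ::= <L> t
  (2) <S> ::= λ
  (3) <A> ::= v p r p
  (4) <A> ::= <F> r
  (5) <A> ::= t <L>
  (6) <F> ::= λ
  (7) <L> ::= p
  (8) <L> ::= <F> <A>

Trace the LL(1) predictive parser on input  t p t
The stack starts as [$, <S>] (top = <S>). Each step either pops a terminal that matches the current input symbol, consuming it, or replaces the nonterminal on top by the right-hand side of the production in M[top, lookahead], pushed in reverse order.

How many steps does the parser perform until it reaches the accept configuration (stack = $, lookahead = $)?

step 1: stack=$ <S>  input=t p t $  — expand <S> ::= <L> t
step 2: stack=$ t <L>  input=t p t $  — expand <L> ::= <F> <A>
step 3: stack=$ t <A> <F>  input=t p t $  — expand <F> ::= λ
step 4: stack=$ t <A>  input=t p t $  — expand <A> ::= t <L>
step 5: stack=$ t <L> t  input=t p t $  — match t
step 6: stack=$ t <L>  input=p t $  — expand <L> ::= p
step 7: stack=$ t p  input=p t $  — match p
step 8: stack=$ t  input=t $  — match t
Accept reached after 8 steps.

8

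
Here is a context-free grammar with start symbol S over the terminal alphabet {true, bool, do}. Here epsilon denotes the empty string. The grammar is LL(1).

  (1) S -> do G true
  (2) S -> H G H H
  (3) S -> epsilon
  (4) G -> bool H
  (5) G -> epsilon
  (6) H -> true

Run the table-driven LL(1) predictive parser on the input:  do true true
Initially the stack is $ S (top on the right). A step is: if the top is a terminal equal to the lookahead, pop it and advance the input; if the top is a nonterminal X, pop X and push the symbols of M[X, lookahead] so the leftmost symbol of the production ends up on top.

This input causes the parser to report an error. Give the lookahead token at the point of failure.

true

     Stack        Input           Action
  1  $ S          do true true $  expand S -> do G true
  2  $ true G do  do true true $  match do
  3  $ true G     true true $     expand G -> epsilon
  4  $ true       true true $     match true
  5  $            true $          error: stack empty but input remains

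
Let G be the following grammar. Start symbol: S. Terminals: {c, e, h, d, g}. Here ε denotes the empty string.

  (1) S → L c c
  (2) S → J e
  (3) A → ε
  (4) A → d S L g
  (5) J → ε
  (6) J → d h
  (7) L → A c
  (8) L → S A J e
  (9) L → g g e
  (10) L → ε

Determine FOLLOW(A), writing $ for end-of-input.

{c, d, e}

FIRST(A) = {ε, d}
FIRST(J) = {ε, d}
FIRST(S) = {c, d, e, g}  (via L c c, J e)
FIRST(L) = {ε, c, d, e, g}  (via A c, S A J e)
FOLLOW(S) includes $ since S is the start symbol.
FOLLOW(S): in A→d S L g, S is followed by L g with FIRST {c, d, e, g}; in L→S A J e, S is followed by A J e with FIRST {d, e}. Thus FOLLOW(S) = {$, c, d, e, g}.
FOLLOW(A): in L→A c, A is followed by c with FIRST {c}; in L→S A J e, A is followed by J e with FIRST {d, e}. Thus FOLLOW(A) = {c, d, e}.
FOLLOW(J): in S→J e, J is followed by e with FIRST {e}; in L→S A J e, J is followed by e with FIRST {e}. Thus FOLLOW(J) = {e}.
FOLLOW(L): in S→L c c, L is followed by c c with FIRST {c}; in A→d S L g, L is followed by g with FIRST {g}. Thus FOLLOW(L) = {c, g}.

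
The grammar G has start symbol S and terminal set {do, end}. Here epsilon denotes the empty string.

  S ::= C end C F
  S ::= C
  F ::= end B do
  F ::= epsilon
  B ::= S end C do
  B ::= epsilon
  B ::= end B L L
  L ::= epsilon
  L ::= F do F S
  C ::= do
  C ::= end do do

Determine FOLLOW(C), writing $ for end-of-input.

FIRST(F) = {epsilon, end}
FIRST(C) = {do, end}
FIRST(S) = {do, end}  (via C end C F, C)
FIRST(L) = {epsilon, do, end}  (via F do F S)
FIRST(B) = {epsilon, do, end}  (via S end C do)
FOLLOW(S) includes $ since S is the start symbol.
FOLLOW(B): in F::=end B do, B is followed by do with FIRST {do}; in B::=end B L L, B is followed by L L with FIRST {epsilon, do, end}; in B::=end B L L, the suffix after B is nullable (adds nothing new). Thus FOLLOW(B) = {do, end}.
FOLLOW(L): in B::=end B L L (occurrence 1), L is followed by L with FIRST {epsilon, do, end}; in B::=end B L L (occurrence 1), the suffix after L is nullable, so FOLLOW(L) ⊇ FOLLOW(B) = {do, end}; in B::=end B L L (occurrence 2), the suffix after L is empty, so FOLLOW(L) ⊇ FOLLOW(B) = {do, end}. Thus FOLLOW(L) = {do, end}.
FOLLOW(S): in B::=S end C do, S is followed by end C do with FIRST {end}; in L::=F do F S, the suffix after S is empty, so FOLLOW(S) ⊇ FOLLOW(L) = {do, end}. Thus FOLLOW(S) = {$, do, end}.
FOLLOW(F): in S::=C end C F, the suffix after F is empty, so FOLLOW(F) ⊇ FOLLOW(S) = {$, do, end}; in L::=F do F S (occurrence 1), F is followed by do F S with FIRST {do}; in L::=F do F S (occurrence 2), F is followed by S with FIRST {do, end}. Thus FOLLOW(F) = {$, do, end}.
FOLLOW(C): in S::=C end C F (occurrence 1), C is followed by end C F with FIRST {end}; in S::=C end C F (occurrence 2), C is followed by F with FIRST {epsilon, end}; in S::=C end C F (occurrence 2), the suffix after C is nullable, so FOLLOW(C) ⊇ FOLLOW(S) = {$, do, end}; in S::=C, the suffix after C is empty, so FOLLOW(C) ⊇ FOLLOW(S) = {$, do, end}; in B::=S end C do, C is followed by do with FIRST {do}. Thus FOLLOW(C) = {$, do, end}.

{$, do, end}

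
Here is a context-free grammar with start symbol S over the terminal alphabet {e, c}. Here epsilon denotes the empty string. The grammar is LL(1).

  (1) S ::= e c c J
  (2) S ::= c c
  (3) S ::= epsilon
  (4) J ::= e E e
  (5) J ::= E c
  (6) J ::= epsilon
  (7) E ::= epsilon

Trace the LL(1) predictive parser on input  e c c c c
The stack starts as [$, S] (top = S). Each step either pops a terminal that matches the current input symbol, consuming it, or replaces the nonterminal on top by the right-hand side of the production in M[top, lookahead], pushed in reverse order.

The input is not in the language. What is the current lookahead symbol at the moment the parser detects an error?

     Stack      Input        Action
  1  $ S        e c c c c $  expand S ::= e c c J
  2  $ J c c e  e c c c c $  match e
  3  $ J c c    c c c c $    match c
  4  $ J c      c c c $      match c
  5  $ J        c c $        expand J ::= E c
  6  $ c E      c c $        expand E ::= epsilon
  7  $ c        c c $        match c
  8  $          c $          error: stack empty but input remains

c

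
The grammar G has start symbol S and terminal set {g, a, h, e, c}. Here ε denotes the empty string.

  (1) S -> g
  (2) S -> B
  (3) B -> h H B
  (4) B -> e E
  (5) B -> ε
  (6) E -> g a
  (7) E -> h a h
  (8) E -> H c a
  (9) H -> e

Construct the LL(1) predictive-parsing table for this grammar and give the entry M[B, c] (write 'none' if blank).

none

FIRST(B) = {ε, e, h}
FIRST(H) = {e}
FIRST(S) = {ε, e, g, h}  (via B)
FIRST(E) = {e, g, h}  (via H c a)
FOLLOW(S) includes $ since S is the start symbol.
FOLLOW(S): S appears on no right-hand side. Thus FOLLOW(S) = {$}.
FOLLOW(B): in S->B, the suffix after B is empty, so FOLLOW(B) ⊇ FOLLOW(S) = {$}; in B->h H B, the suffix after B is empty (adds nothing new). Thus FOLLOW(B) = {$}.
For B -> h H B: FIRST(h H B) = {h}, so it goes in M[B, t] for t ∈ {h}.
For B -> e E: FIRST(e E) = {e}, so it goes in M[B, t] for t ∈ {e}.
For B -> ε: FIRST(ε) = {ε}, so it goes in M[B, t] for t ∈ {}; since ε ∈ FIRST, also for every t ∈ FOLLOW(B) = {$}.
None of these place a production in M[B, c].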